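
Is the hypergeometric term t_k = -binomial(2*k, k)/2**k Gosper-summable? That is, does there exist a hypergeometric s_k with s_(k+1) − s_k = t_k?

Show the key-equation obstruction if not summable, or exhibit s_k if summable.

t_(k+1)/t_k = (2*k + 1)/(k + 1).
Gosper form: A/B · C(k+1)/C(k) with A=2*k + 1, B=k + 1, C=1.
Set up (2*k + 1)·f(k+1) − (k)·f(k) − (1) = 0.
deg f ≤ -1 (via 1,1,0).
deg f ≤ -1 is impossible — no certificate.

No; the degree bound rules out any f.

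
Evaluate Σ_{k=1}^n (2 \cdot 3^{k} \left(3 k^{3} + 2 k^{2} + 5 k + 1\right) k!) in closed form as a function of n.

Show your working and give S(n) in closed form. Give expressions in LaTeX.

S(n) = 6 \cdot 3^{n} n^{2} \left(n + 1\right)! + 6 \cdot 3^{n} \left(n + 1\right)! - 6

t_(k+1)/t_k = 3*(3*k**4 + 14*k**3 + 29*k**2 + 29*k + 11)/(3*k**3 + 2*k**2 + 5*k + 1).
A = 3*k + 3, B = 1, C = k**3 + 2*k**2/3 + 5*k/3 + 1/3.
Key eq: (3*k + 3)·f(k+1) = (1)·f(k) + (k**3 + 2*k**2/3 + 5*k/3 + 1/3).
deg f ≤ 2 (via 1,0,3).
Solve for f: f(k) = (k**2 - 2*k + 2)/3 (degree 2 ≤ 2).
So s_k = (B(k−1)f/C)·t_k = ((k**2 - 2*k + 2)/(3*k**3 + 2*k**2 + 5*k + 1))·t_k = 2*3**k*(k**2 - 2*k + 2)*factorial(k).
Δs = 2*3**k*(3*k**3 + 2*k**2 + 5*k + 1)*factorial(k), as required.
Evaluate: s_(n+1) = 6*3**n*(n**2 + 1)*factorial(n + 1); subtract s_(1) = 6 ⇒ S(n) = 6*3**n*n**2*factorial(n + 1) + 6*3**n*factorial(n + 1) - 6.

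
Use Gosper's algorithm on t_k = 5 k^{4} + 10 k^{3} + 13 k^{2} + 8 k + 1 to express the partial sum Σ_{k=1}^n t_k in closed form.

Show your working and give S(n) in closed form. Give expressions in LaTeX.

t_(k+1)/t_k = (5*k**4 + 30*k**3 + 73*k**2 + 84*k + 37)/(5*k**4 + 10*k**3 + 13*k**2 + 8*k + 1).
Gosper form: A/B · C(k+1)/C(k) with A=1, B=1, C=k**4 + 2*k**3 + 13*k**2/5 + 8*k/5 + 1/5.
Need (1)·f(k+1) − (1)·f(k) = k**4 + 2*k**3 + 13*k**2/5 + 8*k/5 + 1/5.
Bound: deg f ≤ 5.
Coefficient equations give f(k) = k*(k**4 + k**2 - 1)/5.
Certificate R = B(k−1)f/C = k*(k**4 + k**2 - 1)/(5*k**4 + 10*k**3 + 13*k**2 + 8*k + 1) gives s_k = k**5 + k**3 - k.
s_(k+1) − s_k = -k**5 - k**3 + (k + 1)**5 + (k + 1)**3 - 1 = t_k.
s_(n+1) = n**5 + 5*n**4 + 11*n**3 + 13*n**2 + 7*n + 1 and s_(1) = 1, so S(n) = n*(n**4 + 5*n**3 + 11*n**2 + 13*n + 7).

S(n) = n \left(n^{4} + 5 n^{3} + 11 n^{2} + 13 n + 7\right)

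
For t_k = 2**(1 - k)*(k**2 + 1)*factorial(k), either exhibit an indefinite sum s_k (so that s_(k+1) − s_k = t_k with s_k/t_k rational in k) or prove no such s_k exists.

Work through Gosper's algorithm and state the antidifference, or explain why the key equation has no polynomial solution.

Compute t_(k+1)/t_k: get (k + 1)*((k + 1)**2 + 1)/(2*(k**2 + 1)).
So A=k/2 + 1/2 and B=1, with C=k**2 + 1.
Solve (k/2 + 1/2)·f(k+1) − (1)·f(k) = k**2 + 1.
d = 1 from the (1,0,2) case.
Solving with deg f ≤ 1: f(k) = 2*k.
R(k) = B(k−1)·f(k)/C(k) = 2*k/(k**2 + 1); s_k = R·t_k = 2**(2 - k)*k*factorial(k).
Check: Δs_k = 2**(1 - k)*(k**2 + 1)*factorial(k). ✓

s_k = 2**(2 - k)*k*factorial(k)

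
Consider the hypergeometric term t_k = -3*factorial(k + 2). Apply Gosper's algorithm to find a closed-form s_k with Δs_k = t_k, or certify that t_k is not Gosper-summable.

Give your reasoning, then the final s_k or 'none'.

not Gosper-summable; s_k does not exist

Step 1: r(k) = k + 3.
So A=k + 3 and B=1, with C=1.
Need (k + 3)·f(k+1) − (1)·f(k) = 1.
deg f ≤ -1 (via 1,0,0).
deg f ≤ -1 is impossible — no certificate.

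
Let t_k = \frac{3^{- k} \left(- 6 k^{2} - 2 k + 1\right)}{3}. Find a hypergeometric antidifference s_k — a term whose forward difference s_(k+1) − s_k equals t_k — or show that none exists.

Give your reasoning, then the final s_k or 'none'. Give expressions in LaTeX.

s_k = 3^{- k} \left(3 k^{2} + 4 k + 3\right)

Step 1: r(k) = (6*k**2 + 14*k + 7)/(3*(6*k**2 + 2*k - 1)).
Take A(k)=1/3, B(k)=1, C(k)=k**2 + k/3 - 1/6.
f must satisfy (1/3)·f(k+1) − (1)·f(k) = k**2 + k/3 - 1/6.
d = 2 from the (0,0,2) case.
A polynomial solution: f(k) = -(3*k**2 + 4*k + 3)/2.
Then R = B(k−1)f/C = -3*(3*k**2 + 4*k + 3)/(6*k**2 + 2*k - 1), so s_k = R(k)·t_k = (3*k**2 + 4*k + 3)/3**k.
Δs = (-6*k**2 - 2*k + 1)/(3*3**k), as required.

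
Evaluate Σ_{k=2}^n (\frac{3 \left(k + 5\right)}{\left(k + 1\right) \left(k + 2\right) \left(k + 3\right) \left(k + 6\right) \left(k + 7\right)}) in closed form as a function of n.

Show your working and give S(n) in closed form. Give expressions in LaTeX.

S(n) = \frac{n^{3} + 12 n^{2} + 41 n - 54}{96 \left(n^{3} + 12 n^{2} + 41 n + 42\right)}

Step 1: r(k) = (k + 1)*(k + 6)**2/((k + 4)*(k + 5)*(k + 8)).
Normal form (A,B,C) = (k + 1, k + 8, k**3 + 14*k**2 + 65*k + 100).
f must satisfy (k + 1)·f(k+1) − (k + 7)·f(k) = k**3 + 14*k**2 + 65*k + 100.
From deg A=1, deg B=1, deg C=3: d=6.
Coefficient equations give f(k) = k*(k + 3)*(k + 4)**2*(k + 5)**2/36.
Certificate R = B(k−1)f/C = k*(k + 3)*(k + 4)*(k + 7)/36 gives s_k = k*(k**2 + 9*k + 20)/(12*(k**3 + 9*k**2 + 20*k + 12)).
Verify: 3*(k + 5)/(k**5 + 19*k**4 + 131*k**3 + 401*k**2 + 540*k + 252) matches t_k.
Evaluate: s_(n+1) = (n**3 + 12*n**2 + 41*n + 30)/(12*(n**3 + 12*n**2 + 41*n + 42)); subtract s_(2) = 7/96 ⇒ S(n) = (n**3 + 12*n**2 + 41*n - 54)/(96*(n**3 + 12*n**2 + 41*n + 42)).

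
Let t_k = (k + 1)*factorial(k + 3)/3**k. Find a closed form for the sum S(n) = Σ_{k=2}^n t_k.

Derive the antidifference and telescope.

t_(k+1)/t_k = (k + 2)*(k + 4)/(3*(k + 1)).
A = k/3 + 4/3, B = 1, C = k + 1.
f must satisfy (k/3 + 4/3)·f(k+1) − (1)·f(k) = k + 1.
Degrees (1,0,1) ⇒ d ≤ 0.
Match coefficients ⇒ f(k) = 3.
Get s_k = R·t_k = 3**(1 - k)*factorial(k + 3) with R(k) = B(k−1)f(k)/C(k) = 3/(k + 1).
s_(k+1) − s_k = (k + 1)*factorial(k + 3)/3**k = t_k.
s_(n+1) = factorial(n + 4)/3**n and s_(2) = 40, so S(n) = -40 + factorial(n + 4)/3**n.

S(n) = -40 + factorial(n + 4)/3**n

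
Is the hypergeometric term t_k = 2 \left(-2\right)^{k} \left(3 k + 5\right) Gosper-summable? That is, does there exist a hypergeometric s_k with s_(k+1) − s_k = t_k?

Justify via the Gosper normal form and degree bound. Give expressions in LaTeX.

Compute t_(k+1)/t_k: get 2*(-3*k - 8)/(3*k + 5).
A = -2, B = 1, C = k + 5/3.
Key eq: (-2)·f(k+1) = (1)·f(k) + (k + 5/3).
Degrees (0,0,1) ⇒ d ≤ 1.
Match coefficients ⇒ f(k) = -(k + 1)/3.
So s_k = (B(k−1)f/C)·t_k = (-(k + 1)/(3*k + 5))·t_k = (-2)**(k + 1)*(k + 1).
Verify: 2*(-2)**k*(3*k + 5) matches t_k.

Yes. s_k = \left(-2\right)^{k + 1} \left(k + 1\right).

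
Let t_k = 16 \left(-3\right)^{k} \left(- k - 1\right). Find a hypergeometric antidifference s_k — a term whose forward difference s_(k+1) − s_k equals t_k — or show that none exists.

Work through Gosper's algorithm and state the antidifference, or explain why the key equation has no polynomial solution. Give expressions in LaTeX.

The ratio is 3*(-k - 2)/(k + 1).
Normal form (A,B,C) = (-3, 1, k + 1).
Key eq: (-3)·f(k+1) = (1)·f(k) + (k + 1).
From deg A=0, deg B=0, deg C=1: d=1.
Solve for f: f(k) = -(4*k + 1)/16 (degree 1 ≤ 1).
So s_k = (B(k−1)f/C)·t_k = (-(4*k + 1)/(16*(k + 1)))·t_k = (-3)**k*(4*k + 1).
Check: Δs_k = 16*(-3)**k*(-k - 1). ✓

s_k = \left(-3\right)^{k} \left(4 k + 1\right)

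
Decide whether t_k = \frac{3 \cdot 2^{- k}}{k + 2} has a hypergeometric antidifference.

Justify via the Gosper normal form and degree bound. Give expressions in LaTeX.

t_(k+1)/t_k = (k + 2)/(2*(k + 3)).
Normal form (A,B,C) = (k/2 + 1, k + 3, 1).
f must satisfy (k/2 + 1)·f(k+1) − (k + 2)·f(k) = 1.
deg f ≤ -1 (via 1,1,0).
deg f ≤ -1 is impossible — no certificate.

No — key equation has no polynomial f.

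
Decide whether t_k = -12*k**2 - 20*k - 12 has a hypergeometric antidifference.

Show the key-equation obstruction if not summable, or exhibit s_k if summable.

Yes. s_k = 4*k*(-k**2 - k - 1).

r(k) = (3*k**2 + 11*k + 11)/(3*k**2 + 5*k + 3) after simplifying.
So A=1 and B=1, with C=k**2 + 5*k/3 + 1.
Solve (1)·f(k+1) − (1)·f(k) = k**2 + 5*k/3 + 1.
deg f ≤ 3 (via 0,0,2).
Match coefficients ⇒ f(k) = k*(k**2 + k + 1)/3.
R(k) = B(k−1)·f(k)/C(k) = k*(k**2 + k + 1)/(3*k**2 + 5*k + 3); s_k = R·t_k = 4*k*(-k**2 - k - 1).
s_(k+1) − s_k = -12*k**2 - 20*k - 12 = t_k.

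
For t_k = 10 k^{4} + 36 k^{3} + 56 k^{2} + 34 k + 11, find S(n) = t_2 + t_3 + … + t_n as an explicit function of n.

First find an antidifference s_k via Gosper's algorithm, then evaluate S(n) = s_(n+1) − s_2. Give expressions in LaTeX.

Step 1: r(k) = (10*k**4 + 76*k**3 + 224*k**2 + 294*k + 147)/(10*k**4 + 36*k**3 + 56*k**2 + 34*k + 11).
Gosper form: A/B · C(k+1)/C(k) with A=1, B=1, C=k**4 + 18*k**3/5 + 28*k**2/5 + 17*k/5 + 11/10.
Key eq: (1)·f(k+1) = (1)·f(k) + (k**4 + 18*k**3/5 + 28*k**2/5 + 17*k/5 + 11/10).
From deg A=0, deg B=0, deg C=4: d=5.
Match coefficients ⇒ f(k) = k*(2*k**4 + 4*k**3 + 4*k**2 - 2*k + 3)/10.
Certificate R = B(k−1)f/C = k*(2*k**4 + 4*k**3 + 4*k**2 - 2*k + 3)/(10*k**4 + 36*k**3 + 56*k**2 + 34*k + 11) gives s_k = k*(2*k**4 + 4*k**3 + 4*k**2 - 2*k + 3).
Δs = 10*k**4 + 36*k**3 + 56*k**2 + 34*k + 11, as required.
s_(n+1) = 2*n**5 + 14*n**4 + 40*n**3 + 54*n**2 + 37*n + 11 and s_(2) = 158, so S(n) = 2*n**5 + 14*n**4 + 40*n**3 + 54*n**2 + 37*n - 147.

S(n) = 2 n^{5} + 14 n^{4} + 40 n^{3} + 54 n^{2} + 37 n - 147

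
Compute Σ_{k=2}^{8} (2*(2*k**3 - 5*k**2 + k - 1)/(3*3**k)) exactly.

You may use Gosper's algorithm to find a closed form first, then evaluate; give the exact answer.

Σ = 2770/2187

r(k) = (2*k**3 + k**2 - 3*k - 3)/(3*(2*k**3 - 5*k**2 + k - 1)) after simplifying.
Normal form (A,B,C) = (1/3, 1, k**3 - 5*k**2/2 + k/2 - 1/2).
Key eq: (1/3)·f(k+1) = (1)·f(k) + (k**3 - 5*k**2/2 + k/2 - 1/2).
From deg A=0, deg B=0, deg C=3: d=3.
Coefficient equations give f(k) = -3*k*(k**2 - k + 1)/2.
R(k) = B(k−1)·f(k)/C(k) = -3*k*(k**2 - k + 1)/(2*k**3 - 5*k**2 + k - 1); s_k = R·t_k = 2*k*(-k**2 + k - 1)/3**k.
Δs = 2*(2*k**3 - 5*k**2 + k - 1)/(3*3**k), as required.
Σ_(k=2)^(8) t_k = s_(9) − s_(2) = -146/2187 − (-4/3) = 2770/2187.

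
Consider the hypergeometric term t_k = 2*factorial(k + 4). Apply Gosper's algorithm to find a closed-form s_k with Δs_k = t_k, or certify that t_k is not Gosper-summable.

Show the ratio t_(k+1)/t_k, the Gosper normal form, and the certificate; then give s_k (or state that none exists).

not Gosper-summable; s_k does not exist

Compute t_(k+1)/t_k: get k + 5.
Take A(k)=k + 5, B(k)=1, C(k)=1.
Set up (k + 5)·f(k+1) − (1)·f(k) − (1) = 0.
d = -1 from the (1,0,0) case.
Negative degree bound (-1): no f exists, t_k not Gosper-summable.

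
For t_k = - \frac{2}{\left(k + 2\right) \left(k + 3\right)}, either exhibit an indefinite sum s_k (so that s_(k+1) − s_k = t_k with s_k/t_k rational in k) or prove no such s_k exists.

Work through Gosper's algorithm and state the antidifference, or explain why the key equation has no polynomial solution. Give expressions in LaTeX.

r(k) = (k + 2)/(k + 4) after simplifying.
So A=k + 2 and B=k + 4, with C=1.
Set up (k + 2)·f(k+1) − (k + 3)·f(k) − (1) = 0.
Degrees (1,1,0) ⇒ d ≤ 1.
Solving with deg f ≤ 1: f(k) = k/2.
Then R = B(k−1)f/C = k*(k + 3)/2, so s_k = R(k)·t_k = -k/(k + 2).
Verify: -2/(k**2 + 5*k + 6) matches t_k.

s_k = - \frac{k}{k + 2}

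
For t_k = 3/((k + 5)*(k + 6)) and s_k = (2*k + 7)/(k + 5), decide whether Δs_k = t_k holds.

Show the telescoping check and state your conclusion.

Valid: the claim telescopes to t_k.

s_(k+1) = (2*k + 9)/(k + 6)
s_(k+1) − s_k = 3/(k**2 + 11*k + 30)
(s_(k+1) − s_k) − t_k = 0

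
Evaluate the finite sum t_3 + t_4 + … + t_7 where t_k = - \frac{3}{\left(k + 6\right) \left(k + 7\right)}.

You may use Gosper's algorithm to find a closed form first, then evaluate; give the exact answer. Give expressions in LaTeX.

Σ = -5/42

The ratio is (k + 6)/(k + 8).
Factor: A=k + 6; B=k + 8; C=1.
Solve (k + 6)·f(k+1) − (k + 7)·f(k) = 1.
Degrees (1,1,0) ⇒ d ≤ 1.
Match coefficients ⇒ f(k) = k/6.
Certificate R = B(k−1)f/C = k*(k + 7)/6 gives s_k = -k/(2*k + 12).
Δs = -3/(k**2 + 13*k + 42), as required.
Σ_(k=3)^(7) t_k = s_(8) − s_(3) = -2/7 − (-1/6) = -5/42.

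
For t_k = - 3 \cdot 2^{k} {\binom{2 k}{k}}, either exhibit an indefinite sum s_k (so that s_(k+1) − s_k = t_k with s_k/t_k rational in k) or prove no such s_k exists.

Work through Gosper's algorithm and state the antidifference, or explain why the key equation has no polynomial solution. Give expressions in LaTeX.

no hypergeometric antidifference exists

r(k) = 4*(2*k + 1)/(k + 1) after simplifying.
A = 8*k + 4, B = k + 1, C = 1.
Need (8*k + 4)·f(k+1) − (k)·f(k) = 1.
Bound: deg f ≤ -1.
Negative degree bound (-1): no f exists, t_k not Gosper-summable.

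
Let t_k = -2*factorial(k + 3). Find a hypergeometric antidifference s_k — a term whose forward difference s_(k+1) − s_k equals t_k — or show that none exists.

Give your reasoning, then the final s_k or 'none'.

no hypergeometric antidifference exists

Compute t_(k+1)/t_k: get k + 4.
Factor: A=k + 4; B=1; C=1.
Need (k + 4)·f(k+1) − (1)·f(k) = 1.
d = -1 from the (1,0,0) case.
Negative degree bound (-1): no f exists, t_k not Gosper-summable.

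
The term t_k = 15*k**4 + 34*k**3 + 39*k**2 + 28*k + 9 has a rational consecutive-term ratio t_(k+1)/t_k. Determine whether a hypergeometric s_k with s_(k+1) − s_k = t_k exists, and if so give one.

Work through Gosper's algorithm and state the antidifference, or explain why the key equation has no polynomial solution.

t_(k+1)/t_k = (15*k**4 + 94*k**3 + 231*k**2 + 268*k + 125)/(15*k**4 + 34*k**3 + 39*k**2 + 28*k + 9).
Normal form (A,B,C) = (1, 1, k**4 + 34*k**3/15 + 13*k**2/5 + 28*k/15 + 3/5).
Set up (1)·f(k+1) − (1)·f(k) − (k**4 + 34*k**3/15 + 13*k**2/5 + 28*k/15 + 3/5) = 0.
Degrees (0,0,4) ⇒ d ≤ 5.
Coefficient equations give f(k) = k*(3*k**4 + k**3 + k**2 + 3*k + 1)/15.
Then R = B(k−1)f/C = k*(3*k**4 + k**3 + k**2 + 3*k + 1)/(15*k**4 + 34*k**3 + 39*k**2 + 28*k + 9), so s_k = R(k)·t_k = k*(3*k**4 + k**3 + k**2 + 3*k + 1).
Verify: 15*k**4 + 34*k**3 + 39*k**2 + 28*k + 9 matches t_k.

s_k = k*(3*k**4 + k**3 + k**2 + 3*k + 1)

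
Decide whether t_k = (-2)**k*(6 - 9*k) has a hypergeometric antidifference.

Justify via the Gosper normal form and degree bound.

The ratio is 2*(-3*k - 1)/(3*k - 2).
Factor: A=-2; B=1; C=k - 2/3.
f must satisfy (-2)·f(k+1) − (1)·f(k) = k - 2/3.
From deg A=0, deg B=0, deg C=1: d=1.
Coefficient equations give f(k) = -(3*k - 4)/9.
Certificate R = B(k−1)f/C = -(3*k - 4)/(3*(3*k - 2)) gives s_k = (-2)**k*(3*k - 4).
Check: Δs_k = (-2)**k*(6 - 9*k). ✓

Yes. s_k = (-2)**k*(3*k - 4).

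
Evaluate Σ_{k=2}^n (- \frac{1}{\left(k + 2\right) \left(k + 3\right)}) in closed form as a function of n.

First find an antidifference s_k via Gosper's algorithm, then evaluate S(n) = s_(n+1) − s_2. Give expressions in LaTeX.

The ratio is (k + 2)/(k + 4).
A = k + 2, B = k + 4, C = 1.
f must satisfy (k + 2)·f(k+1) − (k + 3)·f(k) = 1.
deg f ≤ 1 (via 1,1,0).
Match coefficients ⇒ f(k) = k/2.
Get s_k = R·t_k = -k/(2*k + 4) with R(k) = B(k−1)f(k)/C(k) = k*(k + 3)/2.
s_(k+1) − s_k = -1/(k**2 + 5*k + 6) = t_k.
s_(n+1) = (-n - 1)/(2*(n + 3)) and s_(2) = -1/4, so S(n) = (1 - n)/(4*(n + 3)).

S(n) = \frac{1 - n}{4 \left(n + 3\right)}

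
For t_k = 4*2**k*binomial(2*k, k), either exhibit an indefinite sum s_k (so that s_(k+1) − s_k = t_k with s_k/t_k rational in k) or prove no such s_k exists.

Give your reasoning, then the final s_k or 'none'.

no hypergeometric antidifference exists

Ratio r(k) = 4*(2*k + 1)/(k + 1).
Normal form (A,B,C) = (8*k + 4, k + 1, 1).
f must satisfy (8*k + 4)·f(k+1) − (k)·f(k) = 1.
From deg A=1, deg B=1, deg C=0: d=-1.
Bound -1 < 0, so the key equation has no polynomial solution.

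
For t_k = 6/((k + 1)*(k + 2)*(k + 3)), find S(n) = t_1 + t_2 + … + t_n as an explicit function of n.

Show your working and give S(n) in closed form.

S(n) = n*(n + 5)/(2*(n**2 + 5*n + 6))

r(k) = (k + 1)/(k + 4) after simplifying.
Factor: A=k + 1; B=k + 4; C=1.
Key eq: (k + 1)·f(k+1) = (k + 3)·f(k) + (1).
From deg A=1, deg B=1, deg C=0: d=2.
A polynomial solution: f(k) = k*(k + 3)/4.
So s_k = (B(k−1)f/C)·t_k = (k*(k + 3)**2/4)·t_k = 3*k*(k + 3)/(2*(k + 1)*(k + 2)).
s_(k+1) − s_k = 6/(k**3 + 6*k**2 + 11*k + 6) = t_k.
Telescope: S(n) = s_(n+1) − s_(1) = 3*(n**2 + 5*n + 4)/(2*(n**2 + 5*n + 6)) − (1) = n*(n + 5)/(2*(n**2 + 5*n + 6)).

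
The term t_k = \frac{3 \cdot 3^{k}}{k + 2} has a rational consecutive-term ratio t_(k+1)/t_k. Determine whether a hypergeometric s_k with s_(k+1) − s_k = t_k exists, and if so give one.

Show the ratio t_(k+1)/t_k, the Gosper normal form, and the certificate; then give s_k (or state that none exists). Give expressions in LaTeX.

no hypergeometric antidifference exists

The ratio is 3*(k + 2)/(k + 3).
A = 3*k + 6, B = k + 3, C = 1.
Solve (3*k + 6)·f(k+1) − (k + 2)·f(k) = 1.
deg f ≤ -1 (via 1,1,0).
d = -1 < 0 ⇒ no nonzero polynomial f; not summable.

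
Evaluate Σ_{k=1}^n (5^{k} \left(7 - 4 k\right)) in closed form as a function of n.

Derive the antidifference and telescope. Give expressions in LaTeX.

S(n) = - 5 \cdot 5^{n} n + 10 \cdot 5^{n} - 10

t_(k+1)/t_k = 5*(4*k - 3)/(4*k - 7).
Normal form (A,B,C) = (5, 1, k - 7/4).
Key eq: (5)·f(k+1) = (1)·f(k) + (k - 7/4).
Bound: deg f ≤ 1.
Solve for f: f(k) = (k - 3)/4 (degree 1 ≤ 1).
So s_k = (B(k−1)f/C)·t_k = ((k - 3)/(4*k - 7))·t_k = 5**k*(3 - k).
Check: Δs_k = 5**k*(7 - 4*k). ✓
Telescope: S(n) = s_(n+1) − s_(1) = 5**(n + 1)*(2 - n) − (10) = -5*5**n*n + 10*5**n - 10.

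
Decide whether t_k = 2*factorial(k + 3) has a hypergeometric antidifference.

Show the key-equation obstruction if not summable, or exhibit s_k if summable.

No. Not Gosper-summable.

The ratio is k + 4.
Gosper form: A/B · C(k+1)/C(k) with A=k + 4, B=1, C=1.
Solve (k + 4)·f(k+1) − (1)·f(k) = 1.
Bound: deg f ≤ -1.
Bound -1 < 0, so the key equation has no polynomial solution.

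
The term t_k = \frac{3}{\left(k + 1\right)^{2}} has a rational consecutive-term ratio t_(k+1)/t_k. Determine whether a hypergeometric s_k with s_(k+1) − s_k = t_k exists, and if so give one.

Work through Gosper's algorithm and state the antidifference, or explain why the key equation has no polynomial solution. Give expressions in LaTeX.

none (Gosper's algorithm certifies no s_k)

Step 1: r(k) = (k + 1)**2/(k + 2)**2.
A = k**2 + 2*k + 1, B = k**2 + 4*k + 4, C = 1.
Solve (k**2 + 2*k + 1)·f(k+1) − (k**2 + 2*k + 1)·f(k) = 1.
From deg A=2, deg B=2, deg C=0: d=0.
Generic f = c0 gives residual -1; -1 = 0 cannot hold, so t_k is not Gosper-summable.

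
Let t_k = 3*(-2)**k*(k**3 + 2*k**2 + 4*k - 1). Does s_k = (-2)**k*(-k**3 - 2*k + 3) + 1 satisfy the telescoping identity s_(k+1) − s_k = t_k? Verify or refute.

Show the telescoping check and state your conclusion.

valid (s_(k+1) − s_k reduces to t_k)

s_(k+1) = (-2)**(k + 1)*(-2*k - (k + 1)**3 + 1) + 1
s_(k+1) − s_k = (-2)**k*(k**3 + 6*k + 2*(k + 1)**3 - 5)
(s_(k+1) − s_k) − t_k = 0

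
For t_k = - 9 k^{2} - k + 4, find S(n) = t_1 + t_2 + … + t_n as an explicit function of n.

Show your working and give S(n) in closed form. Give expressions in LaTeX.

Compute t_(k+1)/t_k: get (k + 9*(k + 1)**2 - 3)/(9*k**2 + k - 4).
Factor: A=1; B=1; C=k**2 + k/9 - 4/9.
Key eq: (1)·f(k+1) = (1)·f(k) + (k**2 + k/9 - 4/9).
Degrees (0,0,2) ⇒ d ≤ 3.
A polynomial solution: f(k) = k*(3*k**2 - 4*k - 3)/9.
Certificate R = B(k−1)f/C = k*(3*k**2 - 4*k - 3)/(9*k**2 + k - 4) gives s_k = k*(-3*k**2 + 4*k + 3).
Check: Δs_k = -9*k**2 - k + 4. ✓
Telescope: S(n) = s_(n+1) − s_(1) = -3*n**3 - 5*n**2 + 2*n + 4 − (4) = n*(-3*n**2 - 5*n + 2).

S(n) = n \left(- 3 n^{2} - 5 n + 2\right)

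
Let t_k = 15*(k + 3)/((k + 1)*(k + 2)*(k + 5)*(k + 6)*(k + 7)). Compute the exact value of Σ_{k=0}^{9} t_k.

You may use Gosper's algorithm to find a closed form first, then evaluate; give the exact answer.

t_(k+1)/t_k = (k + 1)*(k + 4)*(k + 5)/((k + 3)**2*(k + 8)).
Factor: A=k + 1; B=k + 8; C=k**3 + 10*k**2 + 33*k + 36.
f must satisfy (k + 1)·f(k+1) − (k + 7)·f(k) = k**3 + 10*k**2 + 33*k + 36.
From deg A=1, deg B=1, deg C=3: d=6.
Match coefficients ⇒ f(k) = k*(k + 2)*(k + 3)*(k + 4)*(k**2 + 12*k + 41)/90.
R(k) = B(k−1)·f(k)/C(k) = k*(k + 2)*(k + 7)*(k**2 + 12*k + 41)/(90*(k + 3)); s_k = R·t_k = k*(k**2 + 12*k + 41)/(6*(k**3 + 12*k**2 + 41*k + 30)).
Verify: 15*(k + 3)/(k**5 + 21*k**4 + 163*k**3 + 567*k**2 + 844*k + 420) matches t_k.
Evaluate s at k=10 and k=0: 29/176 and 0; difference 29/176.

Σ = 29/176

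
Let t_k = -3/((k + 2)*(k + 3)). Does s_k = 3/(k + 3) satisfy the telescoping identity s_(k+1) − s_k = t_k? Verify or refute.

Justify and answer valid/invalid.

s_(k+1) = 3/(k + 4)
s_(k+1) − s_k = -3/((k + 3)*(k + 4))
(s_(k+1) − s_k) − t_k = 6/(k**3 + 9*k**2 + 26*k + 24)

Invalid: residual 6/(k**3 + 9*k**2 + 26*k + 24) ≠ 0.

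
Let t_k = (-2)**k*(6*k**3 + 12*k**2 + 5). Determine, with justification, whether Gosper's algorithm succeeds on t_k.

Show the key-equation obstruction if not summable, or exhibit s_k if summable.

Ratio r(k) = 2*(-6*(k + 1)**3 - 12*(k + 1)**2 - 5)/(6*k**3 + 12*k**2 + 5).
Factor: A=-2; B=1; C=k**3 + 2*k**2 + 5/6.
f must satisfy (-2)·f(k+1) − (1)·f(k) = k**3 + 2*k**2 + 5/6.
From deg A=0, deg B=0, deg C=3: d=3.
Coefficient equations give f(k) = -(2*k**3 - 4*k + 3)/6.
Certificate R = B(k−1)f/C = -(2*k**3 - 4*k + 3)/(6*k**3 + 12*k**2 + 5) gives s_k = (-2)**k*(-2*k**3 + 4*k - 3).
Δs = (-2)**k*(6*k**3 + 12*k**2 + 5), as required.

Yes. s_k = (-2)**k*(-2*k**3 + 4*k - 3).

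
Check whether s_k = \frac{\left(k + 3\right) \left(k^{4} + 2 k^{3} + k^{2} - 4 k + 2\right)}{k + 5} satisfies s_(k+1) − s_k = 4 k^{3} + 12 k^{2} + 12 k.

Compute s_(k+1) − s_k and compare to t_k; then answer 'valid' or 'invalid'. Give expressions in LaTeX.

s_(k+1) = (k**5 + 10*k**4 + 37*k**3 + 60*k**2 + 34*k + 8)/(k + 6)
s_(k+1) − s_k = 2*(2*k**5 + 25*k**4 + 102*k**3 + 175*k**2 + 116*k + 2)/(k**2 + 11*k + 30)
(s_(k+1) − s_k) − t_k = 2*(-3*k**4 - 30*k**3 - 71*k**2 - 64*k + 2)/(k**2 + 11*k + 30)

Invalid: residual \frac{2 \left(- 3 k^{4} - 30 k^{3} - 71 k^{2} - 64 k + 2\right)}{k^{2} + 11 k + 30} ≠ 0.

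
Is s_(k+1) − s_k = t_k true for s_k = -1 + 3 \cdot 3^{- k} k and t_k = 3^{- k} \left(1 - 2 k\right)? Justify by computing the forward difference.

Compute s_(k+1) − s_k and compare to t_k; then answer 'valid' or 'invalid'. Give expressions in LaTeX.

s_(k+1) = -1 + (k + 1)/3**k
s_(k+1) − s_k = (1 - 2*k)/3**k
(s_(k+1) − s_k) − t_k = 0

valid; difference matches t_k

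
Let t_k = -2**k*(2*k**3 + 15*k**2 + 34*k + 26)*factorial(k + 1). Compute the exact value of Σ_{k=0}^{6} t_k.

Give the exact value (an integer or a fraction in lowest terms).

Compute t_(k+1)/t_k: get 2*(2*k**4 + 25*k**3 + 112*k**2 + 217*k + 154)/(2*k**3 + 15*k**2 + 34*k + 26).
Normal form (A,B,C) = (2*k + 4, 1, k**3 + 15*k**2/2 + 17*k + 13).
Set up (2*k + 4)·f(k+1) − (1)·f(k) − (k**3 + 15*k**2/2 + 17*k + 13) = 0.
Degrees (1,0,3) ⇒ d ≤ 2.
A polynomial solution: f(k) = (k**2 + 4*k + 2)/2.
R(k) = B(k−1)·f(k)/C(k) = (k**2 + 4*k + 2)/(2*k**3 + 15*k**2 + 34*k + 26); s_k = R·t_k = -2**k*(k**2 + 4*k + 2)*factorial(k + 1).
s_(k+1) − s_k = -2**k*(2*k**3 + 15*k**2 + 34*k + 26)*factorial(k + 1) = t_k.
Evaluate s at k=7 and k=0: -407715840 and -2; difference -407715838.

Σ = -407715838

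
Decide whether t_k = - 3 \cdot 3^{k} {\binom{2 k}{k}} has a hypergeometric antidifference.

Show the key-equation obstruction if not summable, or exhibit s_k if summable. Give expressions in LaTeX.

The ratio is 6*(2*k + 1)/(k + 1).
Normal form (A,B,C) = (12*k + 6, k + 1, 1).
Solve (12*k + 6)·f(k+1) − (k)·f(k) = 1.
From deg A=1, deg B=1, deg C=0: d=-1.
deg f ≤ -1 is impossible — no certificate.

No; the degree bound rules out any f.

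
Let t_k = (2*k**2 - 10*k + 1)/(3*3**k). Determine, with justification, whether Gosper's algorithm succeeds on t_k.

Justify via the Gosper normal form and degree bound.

Yes. s_k = (-k**2 + 4*k + 1)/3**k.

Ratio r(k) = (2*k**2 - 6*k - 7)/(3*(2*k**2 - 10*k + 1)).
Normal form (A,B,C) = (1/3, 1, k**2 - 5*k + 1/2).
Solve (1/3)·f(k+1) − (1)·f(k) = k**2 - 5*k + 1/2.
Bound: deg f ≤ 2.
Coefficient equations give f(k) = -3*(k**2 - 4*k - 1)/2.
So s_k = (B(k−1)f/C)·t_k = (-3*(k**2 - 4*k - 1)/(2*k**2 - 10*k + 1))·t_k = (-k**2 + 4*k + 1)/3**k.
Check: Δs_k = (2*k**2 - 10*k + 1)/(3*3**k). ✓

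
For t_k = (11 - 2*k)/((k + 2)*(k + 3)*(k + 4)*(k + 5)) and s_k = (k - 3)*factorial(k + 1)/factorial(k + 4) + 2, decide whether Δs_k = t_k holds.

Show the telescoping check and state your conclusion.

s_(k+1) = (k - 2)*factorial(k + 2)/factorial(k + 5) + 2
s_(k+1) − s_k = (11 - 2*k)/((k + 2)*(k + 3)*(k + 4)*(k + 5))
(s_(k+1) − s_k) − t_k = 0

Valid: the claim telescopes to t_k.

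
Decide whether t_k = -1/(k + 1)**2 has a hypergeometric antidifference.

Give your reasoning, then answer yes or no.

Step 1: r(k) = (k + 1)**2/(k + 2)**2.
A = k**2 + 2*k + 1, B = k**2 + 4*k + 4, C = 1.
f must satisfy (k**2 + 2*k + 1)·f(k+1) − (k**2 + 2*k + 1)·f(k) = 1.
Bound: deg f ≤ 0.
Write f(k) = c0. Then LHS − RHS = -1, requiring -1 = 0: contradictory. No certificate.

No; the coefficient equations for f are inconsistent.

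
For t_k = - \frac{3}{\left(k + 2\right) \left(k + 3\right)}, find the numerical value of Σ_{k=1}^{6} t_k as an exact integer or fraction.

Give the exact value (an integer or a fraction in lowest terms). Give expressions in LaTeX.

Σ = -2/3

t_(k+1)/t_k = (k + 2)/(k + 4).
Factor: A=k + 2; B=k + 4; C=1.
Solve (k + 2)·f(k+1) − (k + 3)·f(k) = 1.
deg f ≤ 1 (via 1,1,0).
Coefficient equations give f(k) = k/2.
Certificate R = B(k−1)f/C = k*(k + 3)/2 gives s_k = -3*k/(2*k + 4).
Verify: -3/(k**2 + 5*k + 6) matches t_k.
Telescoping: Σ = s_(7) − s_(1) = -7/6 − (-1/2) = -2/3.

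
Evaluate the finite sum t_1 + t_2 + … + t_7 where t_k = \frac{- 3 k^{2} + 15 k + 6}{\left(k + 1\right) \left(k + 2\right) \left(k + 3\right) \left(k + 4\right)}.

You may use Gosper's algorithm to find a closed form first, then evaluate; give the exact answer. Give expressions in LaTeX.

Ratio r(k) = (k**3 - 2*k**2 - 9*k - 6)/(k**3 - 27*k - 10).
So A=k + 1 and B=k + 5, with C=k**2 - 5*k - 2.
f must satisfy (k + 1)·f(k+1) − (k + 4)·f(k) = k**2 - 5*k - 2.
d = 3 from the (1,1,2) case.
Solving with deg f ≤ 3: f(k) = -k*(k**2 + 15*k + 2)/9.
Get s_k = R·t_k = k*(k**2 + 15*k + 2)/(3*(k + 1)*(k + 2)*(k + 3)) with R(k) = B(k−1)f(k)/C(k) = -k*(k + 4)*(k**2 + 15*k + 2)/(9*(k**2 - 5*k - 2)).
Δs = 3*(-k**2 + 5*k + 2)/(k**4 + 10*k**3 + 35*k**2 + 50*k + 24), as required.
Telescoping: Σ = s_(8) − s_(1) = 248/495 − (1/4) = 497/1980.

Σ = 497/1980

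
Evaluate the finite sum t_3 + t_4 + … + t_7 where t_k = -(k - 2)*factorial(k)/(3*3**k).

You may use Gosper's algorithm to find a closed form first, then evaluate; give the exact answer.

Σ = -4318/729

t_(k+1)/t_k = (k**2 - 1)/(3*(k - 2)).
Normal form (A,B,C) = (k/3 + 1/3, 1, k - 2).
Set up (k/3 + 1/3)·f(k+1) − (1)·f(k) − (k - 2) = 0.
From deg A=1, deg B=0, deg C=1: d=0.
Solving with deg f ≤ 0: f(k) = 3.
So s_k = (B(k−1)f/C)·t_k = (3/(k - 2))·t_k = -factorial(k)/3**k.
Check: Δs_k = -(k - 2)*factorial(k)/(3*3**k). ✓
Telescoping: Σ = s_(8) − s_(3) = -4480/729 − (-2/9) = -4318/729.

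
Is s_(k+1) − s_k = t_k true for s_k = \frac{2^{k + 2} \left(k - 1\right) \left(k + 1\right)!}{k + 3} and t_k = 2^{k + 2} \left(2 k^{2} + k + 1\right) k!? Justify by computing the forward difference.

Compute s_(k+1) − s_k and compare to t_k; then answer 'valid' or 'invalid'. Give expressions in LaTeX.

s_(k+1) = 2**(k + 3)*k*factorial(k + 2)/(k + 4)
s_(k+1) − s_k = 2**(k + 2)*(2*k**3 + 9*k**2 + 9*k + 4)*factorial(k + 1)/((k + 3)*(k + 4))
(s_(k+1) − s_k) − t_k = -2**(k + 3)*(2*k**3 + 7*k**2 + 3*k + 4)*factorial(k)/((k + 3)*(k + 4))

Invalid: residual - \frac{2^{k + 3} \left(2 k^{3} + 7 k^{2} + 3 k + 4\right) k!}{\left(k + 3\right) \left(k + 4\right)} ≠ 0.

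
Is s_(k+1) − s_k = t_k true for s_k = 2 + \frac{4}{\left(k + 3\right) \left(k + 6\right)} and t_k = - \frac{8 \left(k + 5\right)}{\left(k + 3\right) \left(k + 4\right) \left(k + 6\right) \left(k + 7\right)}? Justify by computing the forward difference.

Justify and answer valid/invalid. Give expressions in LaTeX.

Valid — Δs_k = t_k.

s_(k+1) = 2 + 4/((k + 4)*(k + 7))
s_(k+1) − s_k = 8*(-k - 5)/(k**4 + 20*k**3 + 145*k**2 + 450*k + 504)
(s_(k+1) − s_k) − t_k = 0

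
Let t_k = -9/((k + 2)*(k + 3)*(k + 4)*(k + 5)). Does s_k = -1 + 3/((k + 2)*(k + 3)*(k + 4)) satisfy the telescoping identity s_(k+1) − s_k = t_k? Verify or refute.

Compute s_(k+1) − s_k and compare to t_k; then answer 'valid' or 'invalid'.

s_(k+1) = -1 + 3/((k + 3)*(k + 4)*(k + 5))
s_(k+1) − s_k = -9/((k + 2)*(k + 3)*(k + 4)*(k + 5))
(s_(k+1) − s_k) − t_k = 0

Valid: the claim telescopes to t_k.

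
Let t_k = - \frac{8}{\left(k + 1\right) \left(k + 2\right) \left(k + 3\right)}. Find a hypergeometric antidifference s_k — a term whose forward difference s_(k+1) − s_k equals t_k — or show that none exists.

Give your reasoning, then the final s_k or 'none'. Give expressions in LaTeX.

Step 1: r(k) = (k + 1)/(k + 4).
Normal form (A,B,C) = (k + 1, k + 4, 1).
f must satisfy (k + 1)·f(k+1) − (k + 3)·f(k) = 1.
Bound: deg f ≤ 2.
Solving with deg f ≤ 2: f(k) = k*(k + 3)/4.
Certificate R = B(k−1)f/C = k*(k + 3)**2/4 gives s_k = 2*k*(-k - 3)/((k + 1)*(k + 2)).
Verify: -8/(k**3 + 6*k**2 + 11*k + 6) matches t_k.

s_k = \frac{2 k \left(- k - 3\right)}{\left(k + 1\right) \left(k + 2\right)}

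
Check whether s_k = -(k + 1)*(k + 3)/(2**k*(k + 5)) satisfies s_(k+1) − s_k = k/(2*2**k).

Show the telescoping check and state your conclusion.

Invalid: residual (-k**2 - 7*k - 2)/(2**k*(k**2 + 11*k + 30)) ≠ 0.

s_(k+1) = -(k + 2)*(k + 4)/(2*2**k*(k + 6))
s_(k+1) − s_k = (k**3 + 9*k**2 + 16*k - 4)/(2*2**k*(k**2 + 11*k + 30))
(s_(k+1) − s_k) − t_k = (-k**2 - 7*k - 2)/(2**k*(k**2 + 11*k + 30))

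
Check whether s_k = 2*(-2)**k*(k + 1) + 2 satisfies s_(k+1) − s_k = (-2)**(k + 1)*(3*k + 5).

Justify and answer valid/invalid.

s_(k+1) = 2*(-2)**(k + 1)*(k + 2) + 2
s_(k+1) − s_k = (-2)**(k + 1)*(3*k + 5)
(s_(k+1) − s_k) − t_k = 0

Valid — Δs_k = t_k.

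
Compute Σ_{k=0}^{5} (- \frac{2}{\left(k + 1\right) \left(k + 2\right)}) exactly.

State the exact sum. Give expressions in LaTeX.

Σ = -12/7

r(k) = (k + 1)/(k + 3) after simplifying.
A = k + 1, B = k + 3, C = 1.
Solve (k + 1)·f(k+1) − (k + 2)·f(k) = 1.
d = 1 from the (1,1,0) case.
Coefficient equations give f(k) = k.
Then R = B(k−1)f/C = k*(k + 2), so s_k = R(k)·t_k = -2*k/(k + 1).
Δs = -2/(k**2 + 3*k + 2), as required.
Evaluate s at k=6 and k=0: -12/7 and 0; difference -12/7.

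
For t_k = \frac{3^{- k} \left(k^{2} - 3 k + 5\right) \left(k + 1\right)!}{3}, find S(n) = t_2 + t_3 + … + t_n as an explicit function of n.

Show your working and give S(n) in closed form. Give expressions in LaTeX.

r(k) = (k**3 + k**2 + k + 6)/(3*(k**2 - 3*k + 5)) after simplifying.
Factor: A=k/3 + 2/3; B=1; C=k**2 - 3*k + 5.
Need (k/3 + 2/3)·f(k+1) − (1)·f(k) = k**2 - 3*k + 5.
deg f ≤ 1 (via 1,0,2).
Solve for f: f(k) = 3*(k - 3) (degree 1 ≤ 1).
R(k) = B(k−1)·f(k)/C(k) = 3*(k - 3)/(k**2 - 3*k + 5); s_k = R·t_k = (k - 3)*factorial(k + 1)/3**k.
Δs = (k**2 - 3*k + 5)*factorial(k + 1)/(3*3**k), as required.
Evaluate: s_(n+1) = 3**(-n - 1)*(n - 2)*factorial(n + 2); subtract s_(2) = -2/3 ⇒ S(n) = 3**(-n - 1)*(2*3**n + n**3*factorial(n) + n**2*factorial(n) - 4*n*factorial(n) - 4*factorial(n)).

S(n) = 3^{- n - 1} \left(2 \cdot 3^{n} + n^{3} n! + n^{2} n! - 4 n n! - 4 n!\right)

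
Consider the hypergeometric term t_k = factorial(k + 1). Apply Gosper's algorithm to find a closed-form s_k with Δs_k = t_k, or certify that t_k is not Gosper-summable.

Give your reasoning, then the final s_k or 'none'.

Ratio r(k) = k + 2.
Factor: A=k + 2; B=1; C=1.
Key eq: (k + 2)·f(k+1) = (1)·f(k) + (1).
deg f ≤ -1 (via 1,0,0).
Negative degree bound (-1): no f exists, t_k not Gosper-summable.

none — t_k is not Gosper-summable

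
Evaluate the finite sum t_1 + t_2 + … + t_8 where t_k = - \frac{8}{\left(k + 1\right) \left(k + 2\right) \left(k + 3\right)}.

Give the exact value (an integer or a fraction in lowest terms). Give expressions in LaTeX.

Σ = -104/165

Compute t_(k+1)/t_k: get (k + 1)/(k + 4).
Factor: A=k + 1; B=k + 4; C=1.
f must satisfy (k + 1)·f(k+1) − (k + 3)·f(k) = 1.
Degrees (1,1,0) ⇒ d ≤ 2.
Solving with deg f ≤ 2: f(k) = k*(k + 3)/4.
Certificate R = B(k−1)f/C = k*(k + 3)**2/4 gives s_k = 2*k*(-k - 3)/((k + 1)*(k + 2)).
Verify: -8/(k**3 + 6*k**2 + 11*k + 6) matches t_k.
Σ_(k=1)^(8) t_k = s_(9) − s_(1) = -108/55 − (-4/3) = -104/165.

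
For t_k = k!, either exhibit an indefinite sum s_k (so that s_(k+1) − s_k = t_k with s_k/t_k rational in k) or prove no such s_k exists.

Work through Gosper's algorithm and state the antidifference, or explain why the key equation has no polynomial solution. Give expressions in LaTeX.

Ratio r(k) = k + 1.
Take A(k)=k + 1, B(k)=1, C(k)=1.
Solve (k + 1)·f(k+1) − (1)·f(k) = 1.
deg f ≤ -1 (via 1,0,0).
Bound -1 < 0, so the key equation has no polynomial solution.

not Gosper-summable; s_k does not exist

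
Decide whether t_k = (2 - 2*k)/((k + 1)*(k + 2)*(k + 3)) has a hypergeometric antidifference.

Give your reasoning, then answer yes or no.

Yes. s_k = 2*k/((k + 1)*(k + 2)).

Compute t_(k+1)/t_k: get k*(k + 1)/((k - 1)*(k + 4)).
So A=k + 1 and B=k + 4, with C=k - 1.
Need (k + 1)·f(k+1) − (k + 3)·f(k) = k - 1.
d = 2 from the (1,1,1) case.
Coefficient equations give f(k) = -k.
Then R = B(k−1)f/C = -k*(k + 3)/(k - 1), so s_k = R(k)·t_k = 2*k/((k + 1)*(k + 2)).
Δs = 2*(1 - k)/(k**3 + 6*k**2 + 11*k + 6), as required.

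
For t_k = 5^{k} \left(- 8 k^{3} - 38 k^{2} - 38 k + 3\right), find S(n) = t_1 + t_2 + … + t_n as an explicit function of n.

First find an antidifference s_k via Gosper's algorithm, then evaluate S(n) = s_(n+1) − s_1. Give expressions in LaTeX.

S(n) = - 10 \cdot 5^{n} n^{3} - 40 \cdot 5^{n} n^{2} - 35 \cdot 5^{n} n + 5 \cdot 5^{n} - 5

Ratio r(k) = 5*(8*k**3 + 62*k**2 + 138*k + 81)/(8*k**3 + 38*k**2 + 38*k - 3).
A = 5, B = 1, C = k**3 + 19*k**2/4 + 19*k/4 - 3/8.
Set up (5)·f(k+1) − (1)·f(k) − (k**3 + 19*k**2/4 + 19*k/4 - 3/8) = 0.
deg f ≤ 3 (via 0,0,3).
Solve for f: f(k) = (2*k**3 + 2*k**2 - 3*k - 2)/8 (degree 3 ≤ 3).
Then R = B(k−1)f/C = (2*k**3 + 2*k**2 - 3*k - 2)/(8*k**3 + 38*k**2 + 38*k - 3), so s_k = R(k)·t_k = 5**k*(-2*k**3 - 2*k**2 + 3*k + 2).
s_(k+1) − s_k = 5**k*(-8*k**3 - 38*k**2 - 38*k + 3) = t_k.
s_(n+1) = 5**(n + 1)*(-2*n**3 - 8*n**2 - 7*n + 1) and s_(1) = 5, so S(n) = -10*5**n*n**3 - 40*5**n*n**2 - 35*5**n*n + 5*5**n - 5.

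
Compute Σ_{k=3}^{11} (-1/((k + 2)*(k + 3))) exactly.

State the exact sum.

Σ = -9/70

Ratio r(k) = (k + 2)/(k + 4).
A = k + 2, B = k + 4, C = 1.
Solve (k + 2)·f(k+1) − (k + 3)·f(k) = 1.
d = 1 from the (1,1,0) case.
Solving with deg f ≤ 1: f(k) = k/2.
Certificate R = B(k−1)f/C = k*(k + 3)/2 gives s_k = -k/(2*k + 4).
Verify: -1/(k**2 + 5*k + 6) matches t_k.
Telescoping: Σ = s_(12) − s_(3) = -3/7 − (-3/10) = -9/70.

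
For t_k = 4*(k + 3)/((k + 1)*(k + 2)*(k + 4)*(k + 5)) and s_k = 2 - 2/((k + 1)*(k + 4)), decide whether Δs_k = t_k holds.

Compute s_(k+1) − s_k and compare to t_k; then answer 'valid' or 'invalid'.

s_(k+1) = 2 - 2/((k + 2)*(k + 5))
s_(k+1) − s_k = 4*(k + 3)/(k**4 + 12*k**3 + 49*k**2 + 78*k + 40)
(s_(k+1) − s_k) − t_k = 0

Valid — Δs_k = t_k.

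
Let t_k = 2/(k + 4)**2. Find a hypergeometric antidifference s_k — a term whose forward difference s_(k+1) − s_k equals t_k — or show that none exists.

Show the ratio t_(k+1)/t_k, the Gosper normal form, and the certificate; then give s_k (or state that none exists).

none — t_k is not Gosper-summable

r(k) = (k + 4)**2/(k + 5)**2 after simplifying.
Gosper form: A/B · C(k+1)/C(k) with A=k**2 + 8*k + 16, B=k**2 + 10*k + 25, C=1.
Set up (k**2 + 8*k + 16)·f(k+1) − (k**2 + 8*k + 16)·f(k) − (1) = 0.
Degrees (2,2,0) ⇒ d ≤ 0.
Generic f = c0 gives residual -1; -1 = 0 cannot hold, so t_k is not Gosper-summable.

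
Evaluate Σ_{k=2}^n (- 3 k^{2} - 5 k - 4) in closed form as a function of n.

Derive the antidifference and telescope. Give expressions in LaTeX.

S(n) = - n^{3} - 4 n^{2} - 7 n + 12

r(k) = (3*k**2 + 11*k + 12)/(3*k**2 + 5*k + 4) after simplifying.
Normal form (A,B,C) = (1, 1, k**2 + 5*k/3 + 4/3).
Set up (1)·f(k+1) − (1)·f(k) − (k**2 + 5*k/3 + 4/3) = 0.
Degrees (0,0,2) ⇒ d ≤ 3.
Coefficient equations give f(k) = k*(k**2 + k + 2)/3.
Get s_k = R·t_k = k*(-k**2 - k - 2) with R(k) = B(k−1)f(k)/C(k) = k*(k**2 + k + 2)/(3*k**2 + 5*k + 4).
Δs = -3*k**2 - 5*k - 4, as required.
Telescope: S(n) = s_(n+1) − s_(2) = -n**3 - 4*n**2 - 7*n - 4 − (-16) = -n**3 - 4*n**2 - 7*n + 12.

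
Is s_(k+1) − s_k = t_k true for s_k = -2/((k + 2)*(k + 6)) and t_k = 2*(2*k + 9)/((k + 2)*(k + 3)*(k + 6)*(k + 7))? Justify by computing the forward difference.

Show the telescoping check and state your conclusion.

valid (s_(k+1) − s_k reduces to t_k)

s_(k+1) = -2/((k + 3)*(k + 7))
s_(k+1) − s_k = 2*(2*k + 9)/(k**4 + 18*k**3 + 113*k**2 + 288*k + 252)
(s_(k+1) − s_k) − t_k = 0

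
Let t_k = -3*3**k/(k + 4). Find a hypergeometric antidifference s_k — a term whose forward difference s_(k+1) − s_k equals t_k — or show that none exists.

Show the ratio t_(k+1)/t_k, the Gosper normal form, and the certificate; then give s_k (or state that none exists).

t_(k+1)/t_k = 3*(k + 4)/(k + 5).
Normal form (A,B,C) = (3*k + 12, k + 5, 1).
Need (3*k + 12)·f(k+1) − (k + 4)·f(k) = 1.
Degrees (1,1,0) ⇒ d ≤ -1.
Bound -1 < 0, so the key equation has no polynomial solution.

none (Gosper's algorithm certifies no s_k)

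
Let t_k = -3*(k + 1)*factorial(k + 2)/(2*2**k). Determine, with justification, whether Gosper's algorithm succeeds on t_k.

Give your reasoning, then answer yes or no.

t_(k+1)/t_k = (k + 2)*(k + 3)/(2*(k + 1)).
Normal form (A,B,C) = (k/2 + 3/2, 1, k + 1).
Need (k/2 + 3/2)·f(k+1) − (1)·f(k) = k + 1.
Degrees (1,0,1) ⇒ d ≤ 0.
A polynomial solution: f(k) = 2.
Then R = B(k−1)f/C = 2/(k + 1), so s_k = R(k)·t_k = -3*factorial(k + 2)/2**k.
Check: Δs_k = -3*(k + 1)*factorial(k + 2)/(2*2**k). ✓

Yes. s_k = -3*factorial(k + 2)/2**k.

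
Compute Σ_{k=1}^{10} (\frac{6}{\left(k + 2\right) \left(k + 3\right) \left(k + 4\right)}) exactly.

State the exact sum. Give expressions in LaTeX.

Σ = 85/364

Step 1: r(k) = (k + 2)/(k + 5).
Normal form (A,B,C) = (k + 2, k + 5, 1).
Set up (k + 2)·f(k+1) − (k + 4)·f(k) − (1) = 0.
From deg A=1, deg B=1, deg C=0: d=2.
Solve for f: f(k) = k*(k + 5)/12 (degree 2 ≤ 2).
R(k) = B(k−1)·f(k)/C(k) = k*(k + 4)*(k + 5)/12; s_k = R·t_k = k*(k + 5)/(2*(k + 2)*(k + 3)).
s_(k+1) − s_k = 6/(k**3 + 9*k**2 + 26*k + 24) = t_k.
Sum = s_(11) − s_(1); s_(11) = 44/91, s_(1) = 1/4 ⇒ 85/364.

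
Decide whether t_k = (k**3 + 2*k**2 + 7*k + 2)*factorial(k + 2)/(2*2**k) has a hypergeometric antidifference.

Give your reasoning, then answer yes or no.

Yes. s_k = (k**2 - k + 2)*factorial(k + 2)/2**k.

The ratio is (k**4 + 8*k**3 + 29*k**2 + 54*k + 36)/(2*(k**3 + 2*k**2 + 7*k + 2)).
Factor: A=k/2 + 3/2; B=1; C=k**3 + 2*k**2 + 7*k + 2.
f must satisfy (k/2 + 3/2)·f(k+1) − (1)·f(k) = k**3 + 2*k**2 + 7*k + 2.
d = 2 from the (1,0,3) case.
Match coefficients ⇒ f(k) = 2*(k**2 - k + 2).
Then R = B(k−1)f/C = 2*(k**2 - k + 2)/(k**3 + 2*k**2 + 7*k + 2), so s_k = R(k)·t_k = (k**2 - k + 2)*factorial(k + 2)/2**k.
Check: Δs_k = (k**3 + 2*k**2 + 7*k + 2)*factorial(k + 2)/(2*2**k). ✓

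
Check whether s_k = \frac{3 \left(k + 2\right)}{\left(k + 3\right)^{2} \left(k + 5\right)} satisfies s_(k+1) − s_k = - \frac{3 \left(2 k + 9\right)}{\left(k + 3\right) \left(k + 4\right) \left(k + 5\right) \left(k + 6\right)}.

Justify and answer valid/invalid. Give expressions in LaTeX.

Invalid: residual \frac{3 \left(3 k^{2} + 25 k + 51\right)}{k^{6} + 25 k^{5} + 257 k^{4} + 1391 k^{3} + 4182 k^{2} + 6624 k + 4320} ≠ 0.

s_(k+1) = 3*(k + 3)/((k + 4)**2*(k + 6))
s_(k+1) − s_k = 3*(-(k + 2)*(k + 4)**2*(k + 6) + (k + 3)**3*(k + 5))/((k + 3)**2*(k + 4)**2*(k + 5)*(k + 6))
(s_(k+1) − s_k) − t_k = 3*(3*k**2 + 25*k + 51)/(k**6 + 25*k**5 + 257*k**4 + 1391*k**3 + 4182*k**2 + 6624*k + 4320)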